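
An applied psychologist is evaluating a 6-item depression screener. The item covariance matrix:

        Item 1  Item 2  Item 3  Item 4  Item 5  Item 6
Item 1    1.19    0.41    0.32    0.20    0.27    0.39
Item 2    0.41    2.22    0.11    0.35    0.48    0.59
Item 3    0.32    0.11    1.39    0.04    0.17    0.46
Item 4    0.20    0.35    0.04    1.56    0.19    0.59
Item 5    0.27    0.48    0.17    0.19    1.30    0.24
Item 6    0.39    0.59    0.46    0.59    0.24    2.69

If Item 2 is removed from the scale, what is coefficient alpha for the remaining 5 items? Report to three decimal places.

Remaining items: Item 1, Item 3, Item 4, Item 5, Item 6 (k = 5).
ΣVar(i) = 1.19 + 1.39 + 1.56 + 1.30 + 2.69 = 8.13
Var(T) = 8.13 + 2 × 2.87 = 13.87
α (item deleted) = (5/4)·(1 − 8.13/13.87) = 0.517

coefficient alpha = 0.517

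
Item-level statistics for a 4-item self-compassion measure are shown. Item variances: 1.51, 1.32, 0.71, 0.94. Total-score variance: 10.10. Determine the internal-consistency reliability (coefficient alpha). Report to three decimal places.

Σσᵢ² = 1.51 + 1.32 + 0.71 + 0.94 = 4.48
α = (k/(k−1))·(1 − Σσᵢ²/Var(T)) = (4/3)·(1 − 4.48/10.10) = 0.742

α = 0.742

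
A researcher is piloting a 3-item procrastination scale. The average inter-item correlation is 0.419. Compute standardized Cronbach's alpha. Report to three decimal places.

α = 0.684

Standardized α = k·r̄ / (1 + (k−1)·r̄) = 3 × 0.419 / (1 + 2 × 0.419)
  = 1.2570 / 1.8380 = 0.684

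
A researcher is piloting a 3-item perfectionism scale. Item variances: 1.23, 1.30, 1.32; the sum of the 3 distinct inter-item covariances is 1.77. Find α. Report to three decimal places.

α = 0.719

sum of item variances = 1.23 + 1.30 + 1.32 = 3.85
Sum of distinct covariances = 1.77
Var(T) = sum of item variances + 2·Σcov = 3.85 + 2 × 1.77 = 7.39
α = (3/2)·(1 − 3.85/7.39) = 0.719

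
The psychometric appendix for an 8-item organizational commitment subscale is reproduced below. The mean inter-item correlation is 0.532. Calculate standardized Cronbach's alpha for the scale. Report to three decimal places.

Standardized α = k·r̄ / (1 + (k−1)·r̄) = 8 × 0.532 / (1 + 7 × 0.532)
  = 4.2560 / 4.7240 = 0.901

α = 0.901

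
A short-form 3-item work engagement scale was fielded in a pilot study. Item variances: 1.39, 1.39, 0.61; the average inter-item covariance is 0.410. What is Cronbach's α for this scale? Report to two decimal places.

ΣVar(i) = 1.39 + 1.39 + 0.61 = 3.39
Sum of the 3 distinct covariances = 3 × 0.410 = 1.230
Var(T) = ΣVar(i) + 2·Σcov = 3.39 + 2 × 1.230 = 5.850
α = (3/2)·(1 − 3.39/5.850) = 0.63

Cronbach's α = 0.63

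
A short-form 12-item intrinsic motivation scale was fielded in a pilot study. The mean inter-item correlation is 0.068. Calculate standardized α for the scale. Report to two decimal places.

Standardized α = k·r̄ / (1 + (k−1)·r̄) = 12 × 0.068 / (1 + 11 × 0.068)
  = 0.8160 / 1.7480 = 0.47

α = 0.47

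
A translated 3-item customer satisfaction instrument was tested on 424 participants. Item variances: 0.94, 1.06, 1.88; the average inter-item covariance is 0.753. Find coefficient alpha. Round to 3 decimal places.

α = 0.807

Σσᵢ² = 0.94 + 1.06 + 1.88 = 3.88
Sum of the 3 distinct covariances = 3 × 0.753 = 2.259
total variance = Σσᵢ² + 2·Σcov = 3.88 + 2 × 2.259 = 8.398
α = (3/2)·(1 − 3.88/8.398) = 0.807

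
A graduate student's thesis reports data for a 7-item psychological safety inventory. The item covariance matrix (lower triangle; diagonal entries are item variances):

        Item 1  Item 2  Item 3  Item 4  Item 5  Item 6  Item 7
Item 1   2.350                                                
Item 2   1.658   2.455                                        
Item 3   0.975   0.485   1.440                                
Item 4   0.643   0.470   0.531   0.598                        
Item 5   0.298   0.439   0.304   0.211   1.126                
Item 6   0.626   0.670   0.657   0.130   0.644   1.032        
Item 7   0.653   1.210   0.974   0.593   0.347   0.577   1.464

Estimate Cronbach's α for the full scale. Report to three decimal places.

Cronbach's α = 0.834

Σσ²ᵢ = 2.350 + 2.455 + 1.440 + 0.598 + 1.126 + 1.032 + 1.464 = 10.465
Sum of the distinct covariances = 13.095
total variance = 10.465 + 2 × 13.095 = 36.655
α = (k/(k−1))·(1 − Σσ²ᵢ/total variance) = (7/6)·(1 − 10.465/36.655) = 0.834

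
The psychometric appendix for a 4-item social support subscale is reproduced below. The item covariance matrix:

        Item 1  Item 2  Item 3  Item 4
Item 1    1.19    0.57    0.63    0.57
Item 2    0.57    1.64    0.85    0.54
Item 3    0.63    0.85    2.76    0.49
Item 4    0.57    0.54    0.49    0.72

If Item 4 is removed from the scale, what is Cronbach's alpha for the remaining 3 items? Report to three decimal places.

Cronbach's alpha = 0.635

Remaining items: Item 1, Item 2, Item 3 (k = 3).
Σσᵢ² = 1.19 + 1.64 + 2.76 = 5.59
total variance = 5.59 + 2 × 2.05 = 9.69
α (item deleted) = (3/2)·(1 − 5.59/9.69) = 0.635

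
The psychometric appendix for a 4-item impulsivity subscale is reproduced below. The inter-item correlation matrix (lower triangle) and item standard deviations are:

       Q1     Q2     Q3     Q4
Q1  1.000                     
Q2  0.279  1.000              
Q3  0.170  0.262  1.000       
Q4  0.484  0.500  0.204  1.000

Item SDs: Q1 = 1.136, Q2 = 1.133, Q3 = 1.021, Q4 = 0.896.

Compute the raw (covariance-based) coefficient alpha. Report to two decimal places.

Σσ²ᵢ = 1.136² + 1.133² + 1.021² + 0.896² = 4.4194
Covariances σ_ij = r_ij · s_i · s_j:
  σ(Q1,Q2) = 0.279 × 1.136 × 1.133 = 0.3591
  σ(Q1,Q3) = 0.170 × 1.136 × 1.021 = 0.1972
  σ(Q1,Q4) = 0.484 × 1.136 × 0.896 = 0.4926
  σ(Q2,Q3) = 0.262 × 1.133 × 1.021 = 0.3031
  σ(Q2,Q4) = 0.500 × 1.133 × 0.896 = 0.5076
  σ(Q3,Q4) = 0.204 × 1.021 × 0.896 = 0.1866
σ²_T = Σσ²ᵢ + 2·Σσ_ij = 4.4194 + 2 × 2.0462 = 8.5118
α = (4/3)·(1 − 4.4194/8.5118) = 0.64

coefficient alpha = 0.64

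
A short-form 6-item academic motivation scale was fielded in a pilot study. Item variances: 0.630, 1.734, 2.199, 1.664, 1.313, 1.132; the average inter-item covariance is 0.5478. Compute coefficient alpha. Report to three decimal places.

Σσᵢ² = 0.630 + 1.734 + 2.199 + 1.664 + 1.313 + 1.132 = 8.672
Sum of the 15 distinct covariances = 15 × 0.5478 = 8.2170
Var(T) = Σσᵢ² + 2·Σcov = 8.672 + 2 × 8.2170 = 25.1060
α = (6/5)·(1 − 8.672/25.1060) = 0.786

coefficient alpha = 0.786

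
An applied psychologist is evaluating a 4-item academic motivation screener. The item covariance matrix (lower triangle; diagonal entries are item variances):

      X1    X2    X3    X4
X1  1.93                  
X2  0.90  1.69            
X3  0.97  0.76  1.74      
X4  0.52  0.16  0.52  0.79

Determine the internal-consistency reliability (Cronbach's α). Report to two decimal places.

ΣVar(i) = 1.93 + 1.69 + 1.74 + 0.79 = 6.15
Sum of off-diagonal covariances = 3.83
Var(T) = 6.15 + 2 × 3.83 = 13.81
α = (k/(k−1))·(1 − ΣVar(i)/Var(T)) = (4/3)·(1 − 6.15/13.81) = 0.74

α = 0.74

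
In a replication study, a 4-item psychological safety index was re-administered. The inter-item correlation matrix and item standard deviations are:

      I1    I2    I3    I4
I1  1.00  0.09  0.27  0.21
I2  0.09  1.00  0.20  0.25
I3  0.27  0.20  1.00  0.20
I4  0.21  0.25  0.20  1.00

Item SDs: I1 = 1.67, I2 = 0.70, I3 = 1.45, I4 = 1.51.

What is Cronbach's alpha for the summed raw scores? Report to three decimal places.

Cronbach's alpha = 0.486

Σσ²ᵢ = 1.67² + 0.70² + 1.45² + 1.51² = 7.6615
Covariances σ_ij = r_ij · s_i · s_j:
  σ(I1,I2) = 0.09 × 1.67 × 0.70 = 0.1052
  σ(I1,I3) = 0.27 × 1.67 × 1.45 = 0.6538
  σ(I1,I4) = 0.21 × 1.67 × 1.51 = 0.5296
  σ(I2,I3) = 0.20 × 0.70 × 1.45 = 0.2030
  σ(I2,I4) = 0.25 × 0.70 × 1.51 = 0.2642
  σ(I3,I4) = 0.20 × 1.45 × 1.51 = 0.4379
σ²_T = Σσ²ᵢ + 2·Σσ_ij = 7.6615 + 2 × 2.1937 = 12.0489
α = (4/3)·(1 − 7.6615/12.0489) = 0.486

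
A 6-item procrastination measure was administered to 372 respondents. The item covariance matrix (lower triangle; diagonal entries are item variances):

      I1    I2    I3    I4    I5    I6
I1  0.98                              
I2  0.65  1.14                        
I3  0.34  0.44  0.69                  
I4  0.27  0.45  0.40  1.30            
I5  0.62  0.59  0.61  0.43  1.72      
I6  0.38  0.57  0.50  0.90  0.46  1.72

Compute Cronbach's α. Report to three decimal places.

α = 0.802

sum of item variances = 0.98 + 1.14 + 0.69 + 1.30 + 1.72 + 1.72 = 7.55
Sum of the distinct covariances = 7.61
Var(T) = 7.55 + 2 × 7.61 = 22.77
α = (k/(k−1))·(1 − sum of item variances/Var(T)) = (6/5)·(1 − 7.55/22.77) = 0.802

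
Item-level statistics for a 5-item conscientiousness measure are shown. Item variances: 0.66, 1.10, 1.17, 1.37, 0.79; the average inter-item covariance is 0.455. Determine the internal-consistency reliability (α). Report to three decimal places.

sum of item variances = 0.66 + 1.10 + 1.17 + 1.37 + 0.79 = 5.09
Sum of the 10 distinct covariances = 10 × 0.455 = 4.550
total variance = sum of item variances + 2·Σcov = 5.09 + 2 × 4.550 = 14.190
α = (5/4)·(1 − 5.09/14.190) = 0.802

α = 0.802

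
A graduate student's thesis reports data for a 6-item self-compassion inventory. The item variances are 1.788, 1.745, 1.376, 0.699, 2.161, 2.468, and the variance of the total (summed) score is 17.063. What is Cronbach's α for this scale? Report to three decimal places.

Σσ²ᵢ = 1.788 + 1.745 + 1.376 + 0.699 + 2.161 + 2.468 = 10.237
α = (k/(k−1))·(1 − Σσ²ᵢ/Var(T)) = (6/5)·(1 − 10.237/17.063) = 0.480

Cronbach's α = 0.480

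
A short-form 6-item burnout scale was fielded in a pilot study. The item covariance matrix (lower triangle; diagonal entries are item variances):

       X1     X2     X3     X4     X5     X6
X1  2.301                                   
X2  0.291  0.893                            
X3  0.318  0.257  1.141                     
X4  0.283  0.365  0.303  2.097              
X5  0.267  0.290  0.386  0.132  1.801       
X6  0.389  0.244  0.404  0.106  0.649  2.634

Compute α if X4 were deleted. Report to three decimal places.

α = 0.554

Remaining items: X1, X2, X3, X5, X6 (k = 5).
Σσ²ᵢ = 2.301 + 0.893 + 1.141 + 1.801 + 2.634 = 8.770
σ²_total = 8.770 + 2 × 3.495 = 15.760
α (item deleted) = (5/4)·(1 − 8.770/15.760) = 0.554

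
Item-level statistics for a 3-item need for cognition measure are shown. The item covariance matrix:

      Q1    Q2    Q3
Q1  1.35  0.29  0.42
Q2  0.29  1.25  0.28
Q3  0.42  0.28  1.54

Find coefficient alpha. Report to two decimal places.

Σσ²ᵢ = 1.35 + 1.25 + 1.54 = 4.14
Sum of off-diagonal covariances = 0.99
Var(T) = 4.14 + 2 × 0.99 = 6.12
α = (k/(k−1))·(1 − Σσ²ᵢ/Var(T)) = (3/2)·(1 − 4.14/6.12) = 0.49

coefficient alpha = 0.49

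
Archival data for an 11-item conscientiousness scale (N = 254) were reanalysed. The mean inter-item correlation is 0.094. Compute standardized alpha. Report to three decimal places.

Standardized α = k·r̄ / (1 + (k−1)·r̄) = 11 × 0.094 / (1 + 10 × 0.094)
  = 1.0340 / 1.9400 = 0.533

α = 0.533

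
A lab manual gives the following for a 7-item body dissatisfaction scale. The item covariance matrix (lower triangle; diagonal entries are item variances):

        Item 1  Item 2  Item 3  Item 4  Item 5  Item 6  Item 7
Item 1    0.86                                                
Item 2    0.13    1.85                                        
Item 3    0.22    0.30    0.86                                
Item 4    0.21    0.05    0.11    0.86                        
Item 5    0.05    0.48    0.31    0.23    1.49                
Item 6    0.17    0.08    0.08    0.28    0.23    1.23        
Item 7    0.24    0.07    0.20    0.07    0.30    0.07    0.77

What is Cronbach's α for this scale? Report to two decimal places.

Cronbach's α = 0.58

sum of item variances = 0.86 + 1.85 + 0.86 + 0.86 + 1.49 + 1.23 + 0.77 = 7.92
Sum of the distinct covariances = 3.88
Var(T) = 7.92 + 2 × 3.88 = 15.68
α = (k/(k−1))·(1 − sum of item variances/Var(T)) = (7/6)·(1 − 7.92/15.68) = 0.58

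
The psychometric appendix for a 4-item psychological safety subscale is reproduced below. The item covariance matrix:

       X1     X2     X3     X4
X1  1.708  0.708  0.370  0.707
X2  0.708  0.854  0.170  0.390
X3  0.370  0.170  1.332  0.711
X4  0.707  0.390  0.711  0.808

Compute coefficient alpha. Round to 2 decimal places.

α = 0.75

Σσ²ᵢ = 1.708 + 0.854 + 1.332 + 0.808 = 4.702
Sum of the distinct covariances = 3.056
σ²_T = 4.702 + 2 × 3.056 = 10.814
α = (k/(k−1))·(1 − Σσ²ᵢ/σ²_T) = (4/3)·(1 − 4.702/10.814) = 0.75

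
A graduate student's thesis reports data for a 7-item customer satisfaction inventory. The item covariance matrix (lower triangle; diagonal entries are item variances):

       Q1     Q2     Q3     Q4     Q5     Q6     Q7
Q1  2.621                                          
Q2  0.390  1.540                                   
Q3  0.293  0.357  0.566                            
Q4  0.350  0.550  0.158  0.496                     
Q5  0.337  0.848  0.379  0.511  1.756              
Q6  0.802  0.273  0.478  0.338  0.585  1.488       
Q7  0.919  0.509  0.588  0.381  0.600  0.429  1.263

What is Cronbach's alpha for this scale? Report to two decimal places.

α = 0.79

Σσᵢ² = 2.621 + 1.540 + 0.566 + 0.496 + 1.756 + 1.488 + 1.263 = 9.730
Sum of off-diagonal covariances = 10.075
σ²_total = 9.730 + 2 × 10.075 = 29.880
α = (k/(k−1))·(1 − Σσᵢ²/σ²_total) = (7/6)·(1 − 9.730/29.880) = 0.79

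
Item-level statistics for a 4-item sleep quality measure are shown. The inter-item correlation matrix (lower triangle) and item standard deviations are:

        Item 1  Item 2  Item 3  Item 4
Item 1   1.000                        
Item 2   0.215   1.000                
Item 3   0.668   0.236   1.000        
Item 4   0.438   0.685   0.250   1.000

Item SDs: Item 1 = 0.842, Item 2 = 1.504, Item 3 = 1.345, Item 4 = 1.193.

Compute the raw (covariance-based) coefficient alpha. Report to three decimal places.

α = 0.714

Σσ²ᵢ = 0.842² + 1.504² + 1.345² + 1.193² = 6.2033
Covariances σ_ij = r_ij · s_i · s_j:
  σ(Item 1,Item 2) = 0.215 × 0.842 × 1.504 = 0.2723
  σ(Item 1,Item 3) = 0.668 × 0.842 × 1.345 = 0.7565
  σ(Item 1,Item 4) = 0.438 × 0.842 × 1.193 = 0.4400
  σ(Item 2,Item 3) = 0.236 × 1.504 × 1.345 = 0.4774
  σ(Item 2,Item 4) = 0.685 × 1.504 × 1.193 = 1.2291
  σ(Item 3,Item 4) = 0.250 × 1.345 × 1.193 = 0.4011
σ²_T = Σσ²ᵢ + 2·Σσ_ij = 6.2033 + 2 × 3.5764 = 13.3561
α = (4/3)·(1 − 6.2033/13.3561) = 0.714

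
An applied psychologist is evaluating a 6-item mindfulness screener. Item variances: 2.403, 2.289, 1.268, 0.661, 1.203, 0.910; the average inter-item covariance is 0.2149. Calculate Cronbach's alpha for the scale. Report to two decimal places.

sum of item variances = 2.403 + 2.289 + 1.268 + 0.661 + 1.203 + 0.910 = 8.734
Sum of the 15 distinct covariances = 15 × 0.2149 = 3.2235
σ²_total = sum of item variances + 2·Σcov = 8.734 + 2 × 3.2235 = 15.1810
α = (6/5)·(1 − 8.734/15.1810) = 0.51

Cronbach's alpha = 0.51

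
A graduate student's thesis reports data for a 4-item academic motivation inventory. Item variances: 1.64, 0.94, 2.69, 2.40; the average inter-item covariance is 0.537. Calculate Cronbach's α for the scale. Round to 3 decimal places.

Σσ²ᵢ = 1.64 + 0.94 + 2.69 + 2.40 = 7.67
Sum of the 6 distinct covariances = 6 × 0.537 = 3.222
σ²_total = Σσ²ᵢ + 2·Σcov = 7.67 + 2 × 3.222 = 14.114
α = (4/3)·(1 − 7.67/14.114) = 0.609

Cronbach's α = 0.609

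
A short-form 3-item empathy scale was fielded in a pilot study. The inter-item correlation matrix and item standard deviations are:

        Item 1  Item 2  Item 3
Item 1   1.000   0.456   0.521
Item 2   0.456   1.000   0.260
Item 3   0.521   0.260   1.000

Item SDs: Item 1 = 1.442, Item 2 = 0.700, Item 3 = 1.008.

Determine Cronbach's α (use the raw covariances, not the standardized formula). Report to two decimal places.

Σσ²ᵢ = 1.442² + 0.700² + 1.008² = 3.5854
Covariances σ_ij = r_ij · s_i · s_j:
  σ(Item 1,Item 2) = 0.456 × 1.442 × 0.700 = 0.4603
  σ(Item 1,Item 3) = 0.521 × 1.442 × 1.008 = 0.7573
  σ(Item 2,Item 3) = 0.260 × 0.700 × 1.008 = 0.1835
σ²_T = Σσ²ᵢ + 2·Σσ_ij = 3.5854 + 2 × 1.4011 = 6.3876
α = (3/2)·(1 − 3.5854/6.3876) = 0.66

Cronbach's α = 0.66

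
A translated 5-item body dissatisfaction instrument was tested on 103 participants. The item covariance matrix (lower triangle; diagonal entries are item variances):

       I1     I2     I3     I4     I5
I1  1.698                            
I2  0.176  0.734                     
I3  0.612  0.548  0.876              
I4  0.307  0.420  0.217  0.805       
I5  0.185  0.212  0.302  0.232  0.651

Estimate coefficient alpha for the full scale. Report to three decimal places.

ΣVar(i) = 1.698 + 0.734 + 0.876 + 0.805 + 0.651 = 4.764
Sum of the distinct covariances = 3.211
σ²_T = 4.764 + 2 × 3.211 = 11.186
α = (k/(k−1))·(1 − ΣVar(i)/σ²_T) = (5/4)·(1 − 4.764/11.186) = 0.718

α = 0.718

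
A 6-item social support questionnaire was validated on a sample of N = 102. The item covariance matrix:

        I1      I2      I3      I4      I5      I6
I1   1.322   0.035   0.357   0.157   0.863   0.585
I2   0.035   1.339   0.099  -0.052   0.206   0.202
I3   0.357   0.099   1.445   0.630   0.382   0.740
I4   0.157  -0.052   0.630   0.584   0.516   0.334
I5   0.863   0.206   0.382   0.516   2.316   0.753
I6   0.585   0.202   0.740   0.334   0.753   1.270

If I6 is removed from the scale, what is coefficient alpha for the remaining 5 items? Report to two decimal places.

α = 0.60

Remaining items: I1, I2, I3, I4, I5 (k = 5).
Σσᵢ² = 1.322 + 1.339 + 1.445 + 0.584 + 2.316 = 7.006
σ²_total = 7.006 + 2 × 3.193 = 13.392
α (item deleted) = (5/4)·(1 − 7.006/13.392) = 0.60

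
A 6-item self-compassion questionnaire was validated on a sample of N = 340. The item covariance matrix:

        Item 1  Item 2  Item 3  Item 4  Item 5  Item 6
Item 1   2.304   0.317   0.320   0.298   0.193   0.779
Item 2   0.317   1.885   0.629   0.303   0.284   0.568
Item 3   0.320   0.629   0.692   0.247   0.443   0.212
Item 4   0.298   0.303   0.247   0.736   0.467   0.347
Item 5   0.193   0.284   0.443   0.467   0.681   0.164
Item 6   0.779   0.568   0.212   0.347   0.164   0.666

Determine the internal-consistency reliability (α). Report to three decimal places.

α = 0.738

sum of item variances = 2.304 + 1.885 + 0.692 + 0.736 + 0.681 + 0.666 = 6.964
Sum of the distinct covariances = 5.571
total variance = 6.964 + 2 × 5.571 = 18.106
α = (k/(k−1))·(1 − sum of item variances/total variance) = (6/5)·(1 − 6.964/18.106) = 0.738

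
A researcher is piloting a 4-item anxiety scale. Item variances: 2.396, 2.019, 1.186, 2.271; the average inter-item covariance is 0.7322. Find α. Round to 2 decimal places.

α = 0.70

sum of item variances = 2.396 + 2.019 + 1.186 + 2.271 = 7.872
Sum of the 6 distinct covariances = 6 × 0.7322 = 4.3932
σ²_T = sum of item variances + 2·Σcov = 7.872 + 2 × 4.3932 = 16.6584
α = (4/3)·(1 − 7.872/16.6584) = 0.70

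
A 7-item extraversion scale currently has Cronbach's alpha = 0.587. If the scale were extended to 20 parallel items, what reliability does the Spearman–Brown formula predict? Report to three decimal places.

Length factor m = 20/7 = 2.8571
α' = m·α / (1 + (m−1)·α)
   = 20/7 × 0.587 / (1 + (20/7 − 1) × 0.587)
   = 1.6771 / 2.0901 = 0.802

predicted reliability = 0.802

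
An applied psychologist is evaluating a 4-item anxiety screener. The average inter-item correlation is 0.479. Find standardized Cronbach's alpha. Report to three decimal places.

standardized Cronbach's alpha = 0.786

Standardized α = k·r̄ / (1 + (k−1)·r̄) = 4 × 0.479 / (1 + 3 × 0.479)
  = 1.9160 / 2.4370 = 0.786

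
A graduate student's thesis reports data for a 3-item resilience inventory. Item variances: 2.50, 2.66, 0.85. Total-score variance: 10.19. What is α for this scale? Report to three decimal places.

α = 0.615

Σσᵢ² = 2.50 + 2.66 + 0.85 = 6.01
α = (k/(k−1))·(1 − Σσᵢ²/Var(T)) = (3/2)·(1 − 6.01/10.19) = 0.615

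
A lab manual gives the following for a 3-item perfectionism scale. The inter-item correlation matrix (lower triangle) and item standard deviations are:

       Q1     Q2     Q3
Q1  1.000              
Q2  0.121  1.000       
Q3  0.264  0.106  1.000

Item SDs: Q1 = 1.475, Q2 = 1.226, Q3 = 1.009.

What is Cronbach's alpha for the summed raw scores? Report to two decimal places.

Σσ²ᵢ = 1.475² + 1.226² + 1.009² = 4.6968
Covariances σ_ij = r_ij · s_i · s_j:
  σ(Q1,Q2) = 0.121 × 1.475 × 1.226 = 0.2188
  σ(Q1,Q3) = 0.264 × 1.475 × 1.009 = 0.3929
  σ(Q2,Q3) = 0.106 × 1.226 × 1.009 = 0.1311
σ²_T = Σσ²ᵢ + 2·Σσ_ij = 4.6968 + 2 × 0.7428 = 6.1824
α = (3/2)·(1 − 4.6968/6.1824) = 0.36

α = 0.36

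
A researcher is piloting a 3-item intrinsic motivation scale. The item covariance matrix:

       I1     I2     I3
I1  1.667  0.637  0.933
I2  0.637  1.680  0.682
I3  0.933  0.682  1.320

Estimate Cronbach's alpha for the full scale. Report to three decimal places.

Cronbach's alpha = 0.737

sum of item variances = 1.667 + 1.680 + 1.320 = 4.667
Sum of the distinct covariances = 2.252
total variance = 4.667 + 2 × 2.252 = 9.171
α = (k/(k−1))·(1 − sum of item variances/total variance) = (3/2)·(1 − 4.667/9.171) = 0.737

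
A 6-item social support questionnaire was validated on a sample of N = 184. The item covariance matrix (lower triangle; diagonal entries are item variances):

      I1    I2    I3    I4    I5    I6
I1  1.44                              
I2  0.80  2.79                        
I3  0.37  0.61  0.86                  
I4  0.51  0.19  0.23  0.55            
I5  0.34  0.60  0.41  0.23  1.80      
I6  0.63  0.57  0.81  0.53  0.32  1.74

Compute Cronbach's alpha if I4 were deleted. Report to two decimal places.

Remaining items: I1, I2, I3, I5, I6 (k = 5).
Σσᵢ² = 1.44 + 2.79 + 0.86 + 1.80 + 1.74 = 8.63
σ²_total = 8.63 + 2 × 5.46 = 19.55
α (item deleted) = (5/4)·(1 − 8.63/19.55) = 0.70

Cronbach's alpha = 0.70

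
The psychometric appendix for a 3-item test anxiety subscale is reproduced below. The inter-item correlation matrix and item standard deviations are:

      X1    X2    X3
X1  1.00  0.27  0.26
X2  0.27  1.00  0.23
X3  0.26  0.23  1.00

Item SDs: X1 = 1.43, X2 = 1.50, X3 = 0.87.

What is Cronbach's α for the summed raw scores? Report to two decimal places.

α = 0.48

Σσ²ᵢ = 1.43² + 1.50² + 0.87² = 5.0518
Covariances σ_ij = r_ij · s_i · s_j:
  σ(X1,X2) = 0.27 × 1.43 × 1.50 = 0.5792
  σ(X1,X3) = 0.26 × 1.43 × 0.87 = 0.3235
  σ(X2,X3) = 0.23 × 1.50 × 0.87 = 0.3002
σ²_T = Σσ²ᵢ + 2·Σσ_ij = 5.0518 + 2 × 1.2029 = 7.4576
α = (3/2)·(1 − 5.0518/7.4576) = 0.48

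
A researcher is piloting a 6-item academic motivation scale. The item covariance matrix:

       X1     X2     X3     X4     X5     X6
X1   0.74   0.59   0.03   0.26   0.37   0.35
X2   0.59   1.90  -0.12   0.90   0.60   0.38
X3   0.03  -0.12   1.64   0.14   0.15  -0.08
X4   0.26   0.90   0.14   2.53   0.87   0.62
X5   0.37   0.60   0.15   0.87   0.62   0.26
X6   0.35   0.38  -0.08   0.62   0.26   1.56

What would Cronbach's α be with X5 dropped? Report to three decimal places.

Remaining items: X1, X2, X3, X4, X6 (k = 5).
ΣVar(i) = 0.74 + 1.90 + 1.64 + 2.53 + 1.56 = 8.37
Var(T) = 8.37 + 2 × 3.07 = 14.51
α (item deleted) = (5/4)·(1 − 8.37/14.51) = 0.529

α = 0.529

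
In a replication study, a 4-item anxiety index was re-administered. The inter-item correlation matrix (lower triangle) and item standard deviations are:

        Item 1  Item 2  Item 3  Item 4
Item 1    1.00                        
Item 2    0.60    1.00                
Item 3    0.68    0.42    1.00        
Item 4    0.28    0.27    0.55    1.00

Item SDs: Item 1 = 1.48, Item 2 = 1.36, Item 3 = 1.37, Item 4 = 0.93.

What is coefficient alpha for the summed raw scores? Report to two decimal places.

Σσ²ᵢ = 1.48² + 1.36² + 1.37² + 0.93² = 6.7818
Covariances σ_ij = r_ij · s_i · s_j:
  σ(Item 1,Item 2) = 0.60 × 1.48 × 1.36 = 1.2077
  σ(Item 1,Item 3) = 0.68 × 1.48 × 1.37 = 1.3788
  σ(Item 1,Item 4) = 0.28 × 1.48 × 0.93 = 0.3854
  σ(Item 2,Item 3) = 0.42 × 1.36 × 1.37 = 0.7825
  σ(Item 2,Item 4) = 0.27 × 1.36 × 0.93 = 0.3415
  σ(Item 3,Item 4) = 0.55 × 1.37 × 0.93 = 0.7008
σ²_T = Σσ²ᵢ + 2·Σσ_ij = 6.7818 + 2 × 4.7967 = 16.3752
α = (4/3)·(1 − 6.7818/16.3752) = 0.78

coefficient alpha = 0.78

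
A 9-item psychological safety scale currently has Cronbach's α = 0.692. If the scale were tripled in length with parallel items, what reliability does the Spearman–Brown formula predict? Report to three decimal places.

predicted reliability = 0.871

Length factor m = 3
α' = m·α / (1 + (m−1)·α)
   = 3 × 0.692 / (1 + (3 − 1) × 0.692)
   = 2.0760 / 2.3840 = 0.871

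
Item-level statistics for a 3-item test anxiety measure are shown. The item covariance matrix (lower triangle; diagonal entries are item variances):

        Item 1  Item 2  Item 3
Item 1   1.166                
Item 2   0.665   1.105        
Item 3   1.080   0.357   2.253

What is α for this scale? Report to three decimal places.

ΣVar(i) = 1.166 + 1.105 + 2.253 = 4.524
Sum of the distinct covariances = 2.102
σ²_total = 4.524 + 2 × 2.102 = 8.728
α = (k/(k−1))·(1 − ΣVar(i)/σ²_total) = (3/2)·(1 − 4.524/8.728) = 0.723

α = 0.723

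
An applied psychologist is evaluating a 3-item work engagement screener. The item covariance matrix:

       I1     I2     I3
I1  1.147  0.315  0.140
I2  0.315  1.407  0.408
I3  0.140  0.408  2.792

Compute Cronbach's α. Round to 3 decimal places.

Cronbach's α = 0.366

Σσᵢ² = 1.147 + 1.407 + 2.792 = 5.346
Sum of off-diagonal covariances = 0.863
σ²_total = 5.346 + 2 × 0.863 = 7.072
α = (k/(k−1))·(1 − Σσᵢ²/σ²_total) = (3/2)·(1 − 5.346/7.072) = 0.366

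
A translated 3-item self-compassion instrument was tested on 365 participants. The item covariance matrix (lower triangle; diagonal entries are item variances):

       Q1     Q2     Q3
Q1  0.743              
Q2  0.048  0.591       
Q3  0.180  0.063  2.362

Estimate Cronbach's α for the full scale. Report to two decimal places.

Σσᵢ² = 0.743 + 0.591 + 2.362 = 3.696
Σ_{i<j} σ_ij = 0.291
Var(T) = 3.696 + 2 × 0.291 = 4.278
α = (k/(k−1))·(1 − Σσᵢ²/Var(T)) = (3/2)·(1 − 3.696/4.278) = 0.20

α = 0.20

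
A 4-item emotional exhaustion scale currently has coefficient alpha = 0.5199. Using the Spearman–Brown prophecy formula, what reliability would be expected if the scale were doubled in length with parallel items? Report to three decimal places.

Length factor m = 2
α' = m·α / (1 + (m−1)·α)
   = 2 × 0.5199 / (1 + (2 − 1) × 0.5199)
   = 1.0398 / 1.5199 = 0.684

predicted reliability = 0.684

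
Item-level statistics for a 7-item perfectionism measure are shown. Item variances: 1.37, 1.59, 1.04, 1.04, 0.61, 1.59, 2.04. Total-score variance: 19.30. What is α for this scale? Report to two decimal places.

Σσᵢ² = 1.37 + 1.59 + 1.04 + 1.04 + 0.61 + 1.59 + 2.04 = 9.28
α = (k/(k−1))·(1 − Σσᵢ²/total variance) = (7/6)·(1 − 9.28/19.30) = 0.61

α = 0.61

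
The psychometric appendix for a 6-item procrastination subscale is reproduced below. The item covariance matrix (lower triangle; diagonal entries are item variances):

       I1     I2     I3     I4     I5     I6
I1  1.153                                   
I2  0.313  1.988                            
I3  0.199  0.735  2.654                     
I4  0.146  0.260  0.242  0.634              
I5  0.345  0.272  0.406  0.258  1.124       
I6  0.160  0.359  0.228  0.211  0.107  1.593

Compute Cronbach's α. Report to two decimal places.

α = 0.58

Σσ²ᵢ = 1.153 + 1.988 + 2.654 + 0.634 + 1.124 + 1.593 = 9.146
Sum of off-diagonal covariances = 4.241
Var(T) = 9.146 + 2 × 4.241 = 17.628
α = (k/(k−1))·(1 − Σσ²ᵢ/Var(T)) = (6/5)·(1 − 9.146/17.628) = 0.58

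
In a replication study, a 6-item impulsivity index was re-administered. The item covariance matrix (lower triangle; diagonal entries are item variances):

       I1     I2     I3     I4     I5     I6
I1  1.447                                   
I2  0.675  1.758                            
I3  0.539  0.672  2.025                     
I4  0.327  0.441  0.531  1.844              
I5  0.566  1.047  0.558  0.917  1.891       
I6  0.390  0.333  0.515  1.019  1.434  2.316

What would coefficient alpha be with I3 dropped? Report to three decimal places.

Remaining items: I1, I2, I4, I5, I6 (k = 5).
Σσ²ᵢ = 1.447 + 1.758 + 1.844 + 1.891 + 2.316 = 9.256
σ²_T = 9.256 + 2 × 7.149 = 23.554
α (item deleted) = (5/4)·(1 − 9.256/23.554) = 0.759

coefficient alpha = 0.759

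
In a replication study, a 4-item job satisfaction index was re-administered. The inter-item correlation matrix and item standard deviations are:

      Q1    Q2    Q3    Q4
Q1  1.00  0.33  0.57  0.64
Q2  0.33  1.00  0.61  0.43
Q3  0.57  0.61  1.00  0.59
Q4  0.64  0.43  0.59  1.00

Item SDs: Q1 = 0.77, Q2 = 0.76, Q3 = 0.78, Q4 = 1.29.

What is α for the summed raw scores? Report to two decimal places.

α = 0.80

Σσ²ᵢ = 0.77² + 0.76² + 0.78² + 1.29² = 3.4430
Covariances σ_ij = r_ij · s_i · s_j:
  σ(Q1,Q2) = 0.33 × 0.77 × 0.76 = 0.1931
  σ(Q1,Q3) = 0.57 × 0.77 × 0.78 = 0.3423
  σ(Q1,Q4) = 0.64 × 0.77 × 1.29 = 0.6357
  σ(Q2,Q3) = 0.61 × 0.76 × 0.78 = 0.3616
  σ(Q2,Q4) = 0.43 × 0.76 × 1.29 = 0.4216
  σ(Q3,Q4) = 0.59 × 0.78 × 1.29 = 0.5937
σ²_T = Σσ²ᵢ + 2·Σσ_ij = 3.4430 + 2 × 2.5480 = 8.5390
α = (4/3)·(1 − 3.4430/8.5390) = 0.80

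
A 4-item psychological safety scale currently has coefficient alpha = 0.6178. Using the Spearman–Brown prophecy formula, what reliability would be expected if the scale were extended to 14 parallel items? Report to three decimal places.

predicted reliability = 0.850

Length factor m = 14/4 = 3.5000
α' = m·α / (1 + (m−1)·α)
   = 14/4 × 0.6178 / (1 + (14/4 − 1) × 0.6178)
   = 2.1623 / 2.5445 = 0.850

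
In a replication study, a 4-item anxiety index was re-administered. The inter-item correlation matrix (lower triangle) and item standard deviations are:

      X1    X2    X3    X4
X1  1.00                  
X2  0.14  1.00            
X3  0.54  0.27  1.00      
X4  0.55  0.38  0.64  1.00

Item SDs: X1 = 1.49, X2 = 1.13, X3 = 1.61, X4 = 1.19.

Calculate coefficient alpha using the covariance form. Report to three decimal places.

α = 0.744

Σσ²ᵢ = 1.49² + 1.13² + 1.61² + 1.19² = 7.5052
Covariances σ_ij = r_ij · s_i · s_j:
  σ(X1,X2) = 0.14 × 1.49 × 1.13 = 0.2357
  σ(X1,X3) = 0.54 × 1.49 × 1.61 = 1.2954
  σ(X1,X4) = 0.55 × 1.49 × 1.19 = 0.9752
  σ(X2,X3) = 0.27 × 1.13 × 1.61 = 0.4912
  σ(X2,X4) = 0.38 × 1.13 × 1.19 = 0.5110
  σ(X3,X4) = 0.64 × 1.61 × 1.19 = 1.2262
σ²_T = Σσ²ᵢ + 2·Σσ_ij = 7.5052 + 2 × 4.7347 = 16.9746
α = (4/3)·(1 − 7.5052/16.9746) = 0.744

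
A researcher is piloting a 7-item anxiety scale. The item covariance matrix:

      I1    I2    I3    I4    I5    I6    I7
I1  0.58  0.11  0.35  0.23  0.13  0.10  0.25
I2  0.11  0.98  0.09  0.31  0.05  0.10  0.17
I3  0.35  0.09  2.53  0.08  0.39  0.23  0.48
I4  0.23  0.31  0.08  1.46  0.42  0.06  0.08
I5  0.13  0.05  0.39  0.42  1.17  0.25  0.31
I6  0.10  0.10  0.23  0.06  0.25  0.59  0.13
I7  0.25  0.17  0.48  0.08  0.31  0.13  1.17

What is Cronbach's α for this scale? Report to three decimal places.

Cronbach's α = 0.589

Σσᵢ² = 0.58 + 0.98 + 2.53 + 1.46 + 1.17 + 0.59 + 1.17 = 8.48
Sum of the distinct covariances = 4.32
σ²_total = 8.48 + 2 × 4.32 = 17.12
α = (k/(k−1))·(1 − Σσᵢ²/σ²_total) = (7/6)·(1 − 8.48/17.12) = 0.589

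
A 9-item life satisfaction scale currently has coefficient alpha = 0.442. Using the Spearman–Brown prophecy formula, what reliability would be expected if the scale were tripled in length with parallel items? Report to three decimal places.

predicted reliability = 0.704

Length factor m = 3
α' = m·α / (1 + (m−1)·α)
   = 3 × 0.442 / (1 + (3 − 1) × 0.442)
   = 1.3260 / 1.8840 = 0.704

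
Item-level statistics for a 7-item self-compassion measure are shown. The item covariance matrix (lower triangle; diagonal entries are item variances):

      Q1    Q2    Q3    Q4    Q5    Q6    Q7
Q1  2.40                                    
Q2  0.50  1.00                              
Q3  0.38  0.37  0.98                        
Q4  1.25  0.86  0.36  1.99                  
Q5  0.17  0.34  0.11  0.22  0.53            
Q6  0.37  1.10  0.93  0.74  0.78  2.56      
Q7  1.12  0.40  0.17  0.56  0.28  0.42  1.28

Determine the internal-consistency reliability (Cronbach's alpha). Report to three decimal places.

Σσᵢ² = 2.40 + 1.00 + 0.98 + 1.99 + 0.53 + 2.56 + 1.28 = 10.74
Sum of off-diagonal covariances = 11.43
Var(T) = 10.74 + 2 × 11.43 = 33.60
α = (k/(k−1))·(1 − Σσᵢ²/Var(T)) = (7/6)·(1 − 10.74/33.60) = 0.794

α = 0.794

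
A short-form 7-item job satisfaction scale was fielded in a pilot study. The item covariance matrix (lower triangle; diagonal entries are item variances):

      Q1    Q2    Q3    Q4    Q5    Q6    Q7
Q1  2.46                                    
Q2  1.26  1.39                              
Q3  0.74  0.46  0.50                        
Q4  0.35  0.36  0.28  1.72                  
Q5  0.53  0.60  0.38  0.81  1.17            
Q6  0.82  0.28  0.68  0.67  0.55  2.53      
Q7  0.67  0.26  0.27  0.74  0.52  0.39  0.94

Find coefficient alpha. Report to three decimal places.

coefficient alpha = 0.799

Σσ²ᵢ = 2.46 + 1.39 + 0.50 + 1.72 + 1.17 + 2.53 + 0.94 = 10.71
Sum of off-diagonal covariances = 11.62
σ²_T = 10.71 + 2 × 11.62 = 33.95
α = (k/(k−1))·(1 − Σσ²ᵢ/σ²_T) = (7/6)·(1 − 10.71/33.95) = 0.799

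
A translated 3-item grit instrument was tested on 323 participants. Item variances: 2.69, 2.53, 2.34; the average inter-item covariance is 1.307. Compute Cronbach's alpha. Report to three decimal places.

ΣVar(i) = 2.69 + 2.53 + 2.34 = 7.56
Sum of the 3 distinct covariances = 3 × 1.307 = 3.921
Var(T) = ΣVar(i) + 2·Σcov = 7.56 + 2 × 3.921 = 15.402
α = (3/2)·(1 − 7.56/15.402) = 0.764

Cronbach's alpha = 0.764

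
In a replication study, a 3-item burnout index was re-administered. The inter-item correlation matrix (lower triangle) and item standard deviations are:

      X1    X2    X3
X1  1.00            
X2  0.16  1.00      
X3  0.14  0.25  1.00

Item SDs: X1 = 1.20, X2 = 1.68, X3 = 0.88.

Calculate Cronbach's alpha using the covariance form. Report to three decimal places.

Σσ²ᵢ = 1.20² + 1.68² + 0.88² = 5.0368
Covariances σ_ij = r_ij · s_i · s_j:
  σ(X1,X2) = 0.16 × 1.20 × 1.68 = 0.3226
  σ(X1,X3) = 0.14 × 1.20 × 0.88 = 0.1478
  σ(X2,X3) = 0.25 × 1.68 × 0.88 = 0.3696
σ²_T = Σσ²ᵢ + 2·Σσ_ij = 5.0368 + 2 × 0.8400 = 6.7168
α = (3/2)·(1 − 5.0368/6.7168) = 0.375

Cronbach's alpha = 0.375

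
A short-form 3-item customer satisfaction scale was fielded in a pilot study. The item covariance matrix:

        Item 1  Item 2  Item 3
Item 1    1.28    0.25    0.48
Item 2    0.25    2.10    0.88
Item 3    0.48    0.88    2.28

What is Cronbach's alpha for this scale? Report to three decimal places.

ΣVar(i) = 1.28 + 2.10 + 2.28 = 5.66
Σ_{i<j} σ_ij = 1.61
σ²_total = 5.66 + 2 × 1.61 = 8.88
α = (k/(k−1))·(1 − ΣVar(i)/σ²_total) = (3/2)·(1 − 5.66/8.88) = 0.544

α = 0.544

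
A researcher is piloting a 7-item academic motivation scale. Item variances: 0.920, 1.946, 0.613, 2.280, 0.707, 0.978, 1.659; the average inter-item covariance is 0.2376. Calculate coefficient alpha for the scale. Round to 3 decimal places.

ΣVar(i) = 0.920 + 1.946 + 0.613 + 2.280 + 0.707 + 0.978 + 1.659 = 9.103
Sum of the 21 distinct covariances = 21 × 0.2376 = 4.9896
total variance = ΣVar(i) + 2·Σcov = 9.103 + 2 × 4.9896 = 19.0822
α = (7/6)·(1 − 9.103/19.0822) = 0.610

α = 0.610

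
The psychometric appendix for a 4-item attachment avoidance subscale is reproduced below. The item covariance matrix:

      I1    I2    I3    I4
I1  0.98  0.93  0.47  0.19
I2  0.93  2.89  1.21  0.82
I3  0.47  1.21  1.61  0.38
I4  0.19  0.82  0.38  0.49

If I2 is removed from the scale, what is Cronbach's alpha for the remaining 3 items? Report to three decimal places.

Remaining items: I1, I3, I4 (k = 3).
ΣVar(i) = 0.98 + 1.61 + 0.49 = 3.08
total variance = 3.08 + 2 × 1.04 = 5.16
α (item deleted) = (3/2)·(1 − 3.08/5.16) = 0.605

α = 0.605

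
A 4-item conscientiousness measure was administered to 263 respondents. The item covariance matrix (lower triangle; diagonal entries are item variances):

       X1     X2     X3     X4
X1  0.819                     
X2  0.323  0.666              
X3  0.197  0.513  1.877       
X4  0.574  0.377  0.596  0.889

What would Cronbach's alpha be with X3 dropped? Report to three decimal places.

Cronbach's alpha = 0.777

Remaining items: X1, X2, X4 (k = 3).
ΣVar(i) = 0.819 + 0.666 + 0.889 = 2.374
σ²_total = 2.374 + 2 × 1.274 = 4.922
α (item deleted) = (3/2)·(1 − 2.374/4.922) = 0.777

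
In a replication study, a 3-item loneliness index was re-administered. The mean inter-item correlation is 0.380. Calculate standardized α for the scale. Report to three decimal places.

Standardized α = k·r̄ / (1 + (k−1)·r̄) = 3 × 0.380 / (1 + 2 × 0.380)
  = 1.1400 / 1.7600 = 0.648

α = 0.648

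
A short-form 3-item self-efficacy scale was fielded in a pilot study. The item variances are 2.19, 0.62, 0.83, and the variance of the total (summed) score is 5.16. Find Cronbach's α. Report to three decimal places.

ΣVar(i) = 2.19 + 0.62 + 0.83 = 3.64
α = (k/(k−1))·(1 − ΣVar(i)/σ²_T) = (3/2)·(1 − 3.64/5.16) = 0.442

α = 0.442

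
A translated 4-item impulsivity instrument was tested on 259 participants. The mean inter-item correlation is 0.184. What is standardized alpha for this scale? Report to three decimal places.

Standardized α = k·r̄ / (1 + (k−1)·r̄) = 4 × 0.184 / (1 + 3 × 0.184)
  = 0.7360 / 1.5520 = 0.474

α = 0.474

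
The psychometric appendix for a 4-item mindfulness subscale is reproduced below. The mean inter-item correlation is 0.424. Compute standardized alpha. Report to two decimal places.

standardized alpha = 0.75

Standardized α = k·r̄ / (1 + (k−1)·r̄) = 4 × 0.424 / (1 + 3 × 0.424)
  = 1.6960 / 2.2720 = 0.75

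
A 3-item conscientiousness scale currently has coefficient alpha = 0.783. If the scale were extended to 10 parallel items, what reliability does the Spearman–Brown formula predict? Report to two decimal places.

Length factor m = 10/3 = 3.3333
α' = m·α / (1 + (m−1)·α)
   = 10/3 × 0.783 / (1 + (10/3 − 1) × 0.783)
   = 2.6100 / 2.8270 = 0.92

predicted reliability = 0.92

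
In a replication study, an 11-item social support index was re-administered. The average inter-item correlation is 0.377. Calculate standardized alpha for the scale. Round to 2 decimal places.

Standardized α = k·r̄ / (1 + (k−1)·r̄) = 11 × 0.377 / (1 + 10 × 0.377)
  = 4.1470 / 4.7700 = 0.87

α = 0.87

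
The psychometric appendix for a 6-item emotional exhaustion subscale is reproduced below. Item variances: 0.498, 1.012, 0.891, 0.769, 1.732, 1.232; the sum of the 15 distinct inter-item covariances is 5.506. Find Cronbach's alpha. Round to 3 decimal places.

sum of item variances = 0.498 + 1.012 + 0.891 + 0.769 + 1.732 + 1.232 = 6.134
Sum of distinct covariances = 5.506
σ²_total = sum of item variances + 2·Σcov = 6.134 + 2 × 5.506 = 17.146
α = (6/5)·(1 − 6.134/17.146) = 0.771

Cronbach's alpha = 0.771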